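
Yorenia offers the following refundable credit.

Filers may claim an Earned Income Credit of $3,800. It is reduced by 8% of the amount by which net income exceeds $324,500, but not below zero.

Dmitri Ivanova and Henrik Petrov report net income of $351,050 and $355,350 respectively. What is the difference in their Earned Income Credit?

Dmitri ($351,050): Earned Income Credit: 8% of the $26,550 excess over $324,500 is $2,124; credit = $3,800 − $2,124 = $1,676.
Henrik ($355,350): Earned Income Credit: 8% of the $30,850 excess over $324,500 is $2,468; credit = $3,800 − $2,468 = $1,332.
Difference: |$1,676 − $1,332| = $344.

$344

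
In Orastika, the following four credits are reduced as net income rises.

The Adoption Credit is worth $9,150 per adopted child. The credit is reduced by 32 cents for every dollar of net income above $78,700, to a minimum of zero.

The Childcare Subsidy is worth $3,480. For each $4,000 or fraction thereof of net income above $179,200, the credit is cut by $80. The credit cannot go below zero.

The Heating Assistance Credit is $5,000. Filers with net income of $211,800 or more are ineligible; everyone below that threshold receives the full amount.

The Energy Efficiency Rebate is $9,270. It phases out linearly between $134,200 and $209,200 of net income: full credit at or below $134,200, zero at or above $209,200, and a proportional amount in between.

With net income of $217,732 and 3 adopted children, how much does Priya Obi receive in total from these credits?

Adoption Credit: base = 3 × $9,150 = $27,450. 32% of the $139,032 excess over $78,700 is $44,490.24 ≥ base, so the credit is $0.
Childcare Subsidy: income exceeds $179,200 by $38,532, which is 10 full-or-partial $4,000 increments; reduction = 10 × $80 = $800, leaving $2,680.
Heating Assistance Credit: $217,732 meets or exceeds the $211,800 cutoff, so the credit is $0.
Energy Efficiency Rebate: $217,732 is at or above $209,200, so the credit is $0.
Total: $0 + $2,680 + $0 + $0 = $2,680.

$2,680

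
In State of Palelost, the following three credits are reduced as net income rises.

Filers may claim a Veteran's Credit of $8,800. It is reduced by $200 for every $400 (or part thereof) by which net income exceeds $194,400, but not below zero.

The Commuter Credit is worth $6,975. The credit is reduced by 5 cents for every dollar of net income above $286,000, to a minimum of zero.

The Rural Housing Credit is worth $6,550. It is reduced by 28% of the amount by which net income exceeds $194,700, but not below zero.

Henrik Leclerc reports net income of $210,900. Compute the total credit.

$9,389

Veteran's Credit: income exceeds $194,400 by $16,500, which is 42 full-or-partial $400 increments; reduction = 42 × $200 = $8,400, leaving $400.
Commuter Credit: $210,900 is at or below the $286,000 threshold, so the full $6,975 applies.
Rural Housing Credit: 28% of the $16,200 excess over $194,700 is $4,536; credit = $6,550 − $4,536 = $2,014.
Total: $400 + $6,975 + $2,014 = $9,389.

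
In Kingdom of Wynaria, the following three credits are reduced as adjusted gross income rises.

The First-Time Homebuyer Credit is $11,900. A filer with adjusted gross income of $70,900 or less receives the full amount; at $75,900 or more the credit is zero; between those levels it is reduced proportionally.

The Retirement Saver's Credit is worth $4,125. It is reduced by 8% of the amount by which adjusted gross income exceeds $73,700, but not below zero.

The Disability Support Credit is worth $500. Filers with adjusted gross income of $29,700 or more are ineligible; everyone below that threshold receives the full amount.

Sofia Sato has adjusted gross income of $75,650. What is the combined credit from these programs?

First-Time Homebuyer Credit: $75,650 is $4,750 into a $5,000 phase-out range, leaving 250/5,000 of the credit: $11,900 × 250/5,000 = $595.
Retirement Saver's Credit: 8% of the $1,950 excess over $73,700 is $156; credit = $4,125 − $156 = $3,969.
Disability Support Credit: $75,650 meets or exceeds the $29,700 cutoff, so the credit is $0.
Total: $595 + $3,969 + $0 = $4,564.

$4,564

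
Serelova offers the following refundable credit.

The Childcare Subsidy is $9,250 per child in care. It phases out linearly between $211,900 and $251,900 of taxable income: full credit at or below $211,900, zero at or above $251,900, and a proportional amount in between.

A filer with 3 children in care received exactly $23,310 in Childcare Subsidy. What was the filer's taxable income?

Full credit = 3 × $9,250 = $27,750.
$23,310 is 23,310/27,750 of the full $27,750, so 4,440/27,750 of the $40,000 range has been used: income = $211,900 + $40,000 × 4,440/27,750 = $218,300.

$218,300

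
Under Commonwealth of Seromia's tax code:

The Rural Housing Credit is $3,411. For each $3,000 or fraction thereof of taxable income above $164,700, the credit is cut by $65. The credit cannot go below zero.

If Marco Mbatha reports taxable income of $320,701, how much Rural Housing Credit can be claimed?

$0

Rural Housing Credit: income exceeds $164,700 by $156,001 → 53 increments × $65 = $3,445 ≥ base, so the credit is $0.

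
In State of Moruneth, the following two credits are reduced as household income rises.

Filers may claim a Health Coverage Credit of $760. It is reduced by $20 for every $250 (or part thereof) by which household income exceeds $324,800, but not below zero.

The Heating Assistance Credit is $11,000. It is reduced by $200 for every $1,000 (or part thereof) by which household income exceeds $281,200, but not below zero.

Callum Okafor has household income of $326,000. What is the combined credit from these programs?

Health Coverage Credit: income exceeds $324,800 by $1,200, which is 5 full-or-partial $250 increments; reduction = 5 × $20 = $100, leaving $660.
Heating Assistance Credit: income exceeds $281,200 by $44,800, which is 45 full-or-partial $1,000 increments; reduction = 45 × $200 = $9,000, leaving $2,000.
Total: $660 + $2,000 = $2,660.

$2,660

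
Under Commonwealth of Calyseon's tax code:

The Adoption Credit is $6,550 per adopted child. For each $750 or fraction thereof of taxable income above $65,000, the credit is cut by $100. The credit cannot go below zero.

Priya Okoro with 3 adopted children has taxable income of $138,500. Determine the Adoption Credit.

Adoption Credit: base = 3 × $6,550 = $19,650. income exceeds $65,000 by $73,500, which is 98 full-or-partial $750 increments; reduction = 98 × $100 = $9,800, leaving $9,850.

$9,850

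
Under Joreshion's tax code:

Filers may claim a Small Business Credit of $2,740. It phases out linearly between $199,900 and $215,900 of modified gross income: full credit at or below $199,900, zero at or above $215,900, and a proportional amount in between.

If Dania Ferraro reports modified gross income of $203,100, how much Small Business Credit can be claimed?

Small Business Credit: $203,100 is $3,200 into a $16,000 phase-out range, leaving 12,800/16,000 of the credit: $2,740 × 12,800/16,000 = $2,192.

$2,192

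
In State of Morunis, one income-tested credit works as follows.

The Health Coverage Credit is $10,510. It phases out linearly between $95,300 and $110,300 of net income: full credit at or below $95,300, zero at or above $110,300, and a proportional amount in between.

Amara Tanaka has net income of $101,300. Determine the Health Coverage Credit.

$6,306

Health Coverage Credit: $101,300 is $6,000 into a $15,000 phase-out range, leaving 9,000/15,000 of the credit: $10,510 × 9,000/15,000 = $6,306.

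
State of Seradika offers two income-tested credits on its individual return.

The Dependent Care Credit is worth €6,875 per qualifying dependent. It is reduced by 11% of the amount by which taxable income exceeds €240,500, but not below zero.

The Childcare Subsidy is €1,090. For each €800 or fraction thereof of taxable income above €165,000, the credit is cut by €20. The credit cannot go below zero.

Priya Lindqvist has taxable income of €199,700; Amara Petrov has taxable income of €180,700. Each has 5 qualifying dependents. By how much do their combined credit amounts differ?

Priya (€199,700): Dependent Care Credit: base = 5 × €6,875 = €34,375. €199,700 is at or below the €240,500 threshold, so the full €34,375 applies. Childcare Subsidy: income exceeds €165,000 by €34,700, which is 44 full-or-partial €800 increments; reduction = 44 × €20 = €880, leaving €210. total €34,375 + €210 = €34,585
Amara (€180,700): Dependent Care Credit: base = 5 × €6,875 = €34,375. €180,700 is at or below the €240,500 threshold, so the full €34,375 applies. Childcare Subsidy: income exceeds €165,000 by €15,700, which is 20 full-or-partial €800 increments; reduction = 20 × €20 = €400, leaving €690. total €34,375 + €690 = €35,065
Difference: |€34,585 − €35,065| = €480.

€480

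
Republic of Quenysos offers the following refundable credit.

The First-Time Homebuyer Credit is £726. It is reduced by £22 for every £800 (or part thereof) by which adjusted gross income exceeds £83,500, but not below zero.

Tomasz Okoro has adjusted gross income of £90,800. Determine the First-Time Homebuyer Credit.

£506

First-Time Homebuyer Credit: income exceeds £83,500 by £7,300, which is 10 full-or-partial £800 increments; reduction = 10 × £22 = £220, leaving £506.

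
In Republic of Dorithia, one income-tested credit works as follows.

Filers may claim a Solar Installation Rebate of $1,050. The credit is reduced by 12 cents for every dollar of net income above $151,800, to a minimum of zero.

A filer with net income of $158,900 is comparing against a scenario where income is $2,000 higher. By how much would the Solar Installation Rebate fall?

$198

At $158,900 — 12% of the $7,100 excess over $151,800 is $852; credit = $1,050 − $852 = $198.
At $160,900 — 12% of the $9,100 excess over $151,800 is $1,092 ≥ base, so the credit is $0.
Lost: $198 − $0 = $198.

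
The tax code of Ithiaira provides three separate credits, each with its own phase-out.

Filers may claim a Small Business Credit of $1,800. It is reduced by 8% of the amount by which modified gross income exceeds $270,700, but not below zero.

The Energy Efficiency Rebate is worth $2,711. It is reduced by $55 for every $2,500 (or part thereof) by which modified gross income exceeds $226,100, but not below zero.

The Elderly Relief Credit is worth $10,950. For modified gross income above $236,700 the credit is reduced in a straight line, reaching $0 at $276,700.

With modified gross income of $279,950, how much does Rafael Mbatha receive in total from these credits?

Small Business Credit: 8% of the $9,250 excess over $270,700 is $740; credit = $1,800 − $740 = $1,060.
Energy Efficiency Rebate: income exceeds $226,100 by $53,850, which is 22 full-or-partial $2,500 increments; reduction = 22 × $55 = $1,210, leaving $1,501.
Elderly Relief Credit: $279,950 is at or above $276,700, so the credit is $0.
Total: $1,060 + $1,501 + $0 = $2,561.

$2,561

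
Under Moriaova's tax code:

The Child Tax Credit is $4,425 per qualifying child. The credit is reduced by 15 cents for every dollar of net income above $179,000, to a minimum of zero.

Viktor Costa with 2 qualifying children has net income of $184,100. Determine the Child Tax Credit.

$8,085

Child Tax Credit: base = 2 × $4,425 = $8,850. 15% of the $5,100 excess over $179,000 is $765; credit = $8,850 − $765 = $8,085.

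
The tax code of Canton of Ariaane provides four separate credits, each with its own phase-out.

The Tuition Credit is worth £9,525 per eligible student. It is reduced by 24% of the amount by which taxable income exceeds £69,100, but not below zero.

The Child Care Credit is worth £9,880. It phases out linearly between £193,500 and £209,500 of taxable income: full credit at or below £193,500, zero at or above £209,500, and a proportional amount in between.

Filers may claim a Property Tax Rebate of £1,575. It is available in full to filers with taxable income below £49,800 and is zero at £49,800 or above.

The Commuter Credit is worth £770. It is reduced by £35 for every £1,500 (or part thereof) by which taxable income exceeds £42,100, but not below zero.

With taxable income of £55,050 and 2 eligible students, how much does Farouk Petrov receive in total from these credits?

Tuition Credit: base = 2 × £9,525 = £19,050. £55,050 is at or below the £69,100 threshold, so the full £19,050 applies.
Child Care Credit: £55,050 is at or below the £193,500 threshold, so the full £9,880 applies.
Property Tax Rebate: £55,050 meets or exceeds the £49,800 cutoff, so the credit is £0.
Commuter Credit: income exceeds £42,100 by £12,950, which is 9 full-or-partial £1,500 increments; reduction = 9 × £35 = £315, leaving £455.
Total: £19,050 + £9,880 + £0 + £455 = £29,385.

£29,385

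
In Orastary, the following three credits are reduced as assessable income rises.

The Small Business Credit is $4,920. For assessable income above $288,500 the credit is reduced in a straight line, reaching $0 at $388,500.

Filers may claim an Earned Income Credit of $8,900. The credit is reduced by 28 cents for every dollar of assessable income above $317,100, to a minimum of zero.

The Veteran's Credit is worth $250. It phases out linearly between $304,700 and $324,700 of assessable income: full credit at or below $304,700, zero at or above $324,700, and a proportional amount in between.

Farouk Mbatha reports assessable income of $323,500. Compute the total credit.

$10,321

Small Business Credit: $323,500 is $35,000 into a $100,000 phase-out range, leaving 65,000/100,000 of the credit: $4,920 × 65,000/100,000 = $3,198.
Earned Income Credit: 28% of the $6,400 excess over $317,100 is $1,792; credit = $8,900 − $1,792 = $7,108.
Veteran's Credit: $323,500 is $18,800 into a $20,000 phase-out range, leaving 1,200/20,000 of the credit: $250 × 1,200/20,000 = $15.
Total: $3,198 + $7,108 + $15 = $10,321.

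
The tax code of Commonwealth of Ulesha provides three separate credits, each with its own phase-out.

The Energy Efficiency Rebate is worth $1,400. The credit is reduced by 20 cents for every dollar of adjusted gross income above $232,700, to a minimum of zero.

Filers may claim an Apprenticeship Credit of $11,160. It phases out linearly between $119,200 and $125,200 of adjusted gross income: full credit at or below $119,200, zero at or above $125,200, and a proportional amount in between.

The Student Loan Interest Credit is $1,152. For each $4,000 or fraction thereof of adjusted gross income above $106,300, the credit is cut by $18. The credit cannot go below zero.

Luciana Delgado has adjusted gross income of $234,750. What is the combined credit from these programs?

$1,548

Energy Efficiency Rebate: 20% of the $2,050 excess over $232,700 is $410; credit = $1,400 − $410 = $990.
Apprenticeship Credit: $234,750 is at or above $125,200, so the credit is $0.
Student Loan Interest Credit: income exceeds $106,300 by $128,450, which is 33 full-or-partial $4,000 increments; reduction = 33 × $18 = $594, leaving $558.
Total: $990 + $0 + $558 = $1,548.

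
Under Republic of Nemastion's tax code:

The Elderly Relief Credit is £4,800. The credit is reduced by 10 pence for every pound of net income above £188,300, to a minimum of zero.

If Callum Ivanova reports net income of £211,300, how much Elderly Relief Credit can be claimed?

Elderly Relief Credit: 10% of the £23,000 excess over £188,300 is £2,300; credit = £4,800 − £2,300 = £2,500.

£2,500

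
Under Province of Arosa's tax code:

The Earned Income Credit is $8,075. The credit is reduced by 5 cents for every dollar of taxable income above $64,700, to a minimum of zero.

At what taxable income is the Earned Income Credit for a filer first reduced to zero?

The credit falls by 5% of each dollar above $64,700, so it reaches zero when the excess is $8,075 / 5% = $161,500: income = $64,700 + $161,500 = $226,200.

$226,200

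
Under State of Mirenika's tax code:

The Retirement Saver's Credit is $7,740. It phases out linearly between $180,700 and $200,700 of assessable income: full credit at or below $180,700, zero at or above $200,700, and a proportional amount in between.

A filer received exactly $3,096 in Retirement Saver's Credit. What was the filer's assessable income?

$192,700

$3,096 is 3,096/7,740 of the full $7,740, so 4,644/7,740 of the $20,000 range has been used: income = $180,700 + $20,000 × 4,644/7,740 = $192,700.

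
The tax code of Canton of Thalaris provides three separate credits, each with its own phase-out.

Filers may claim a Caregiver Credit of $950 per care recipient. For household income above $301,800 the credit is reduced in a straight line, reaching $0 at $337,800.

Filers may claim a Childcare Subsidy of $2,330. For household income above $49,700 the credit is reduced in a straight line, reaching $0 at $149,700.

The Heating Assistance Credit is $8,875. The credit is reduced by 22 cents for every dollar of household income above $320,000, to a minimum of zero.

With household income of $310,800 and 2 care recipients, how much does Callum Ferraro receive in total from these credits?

$10,300

Caregiver Credit: base = 2 × $950 = $1,900. $310,800 is $9,000 into a $36,000 phase-out range, leaving 27,000/36,000 of the credit: $1,900 × 27,000/36,000 = $1,425.
Childcare Subsidy: $310,800 is at or above $149,700, so the credit is $0.
Heating Assistance Credit: $310,800 is at or below the $320,000 threshold, so the full $8,875 applies.
Total: $1,425 + $0 + $8,875 = $10,300.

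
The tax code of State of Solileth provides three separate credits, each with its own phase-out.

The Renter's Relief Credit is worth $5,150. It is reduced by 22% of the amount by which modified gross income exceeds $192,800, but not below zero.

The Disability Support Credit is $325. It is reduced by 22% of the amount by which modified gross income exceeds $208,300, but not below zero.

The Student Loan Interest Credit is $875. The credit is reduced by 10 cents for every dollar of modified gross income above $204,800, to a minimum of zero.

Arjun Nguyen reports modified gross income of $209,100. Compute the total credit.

Renter's Relief Credit: 22% of the $16,300 excess over $192,800 is $3,586; credit = $5,150 − $3,586 = $1,564.
Disability Support Credit: 22% of the $800 excess over $208,300 is $176; credit = $325 − $176 = $149.
Student Loan Interest Credit: 10% of the $4,300 excess over $204,800 is $430; credit = $875 − $430 = $445.
Total: $1,564 + $149 + $445 = $2,158.

$2,158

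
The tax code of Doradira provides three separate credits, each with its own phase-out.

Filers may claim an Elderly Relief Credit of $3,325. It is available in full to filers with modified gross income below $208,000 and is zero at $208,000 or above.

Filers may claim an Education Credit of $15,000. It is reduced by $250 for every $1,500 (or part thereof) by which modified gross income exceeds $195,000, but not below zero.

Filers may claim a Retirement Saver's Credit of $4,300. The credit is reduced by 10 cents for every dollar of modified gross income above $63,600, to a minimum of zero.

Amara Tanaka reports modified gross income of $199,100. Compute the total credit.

Elderly Relief Credit: $199,100 is below the $208,000 cutoff, so the full $3,325 applies.
Education Credit: income exceeds $195,000 by $4,100, which is 3 full-or-partial $1,500 increments; reduction = 3 × $250 = $750, leaving $14,250.
Retirement Saver's Credit: 10% of the $135,500 excess over $63,600 is $13,550 ≥ base, so the credit is $0.
Total: $3,325 + $14,250 + $0 = $17,575.

$17,575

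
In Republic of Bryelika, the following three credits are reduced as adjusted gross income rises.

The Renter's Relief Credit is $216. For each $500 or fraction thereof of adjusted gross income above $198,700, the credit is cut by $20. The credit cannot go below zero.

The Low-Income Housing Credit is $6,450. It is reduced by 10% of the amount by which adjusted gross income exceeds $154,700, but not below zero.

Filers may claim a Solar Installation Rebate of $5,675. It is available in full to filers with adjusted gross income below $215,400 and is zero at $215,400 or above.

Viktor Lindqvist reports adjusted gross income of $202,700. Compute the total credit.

$7,381

Renter's Relief Credit: income exceeds $198,700 by $4,000, which is 8 full-or-partial $500 increments; reduction = 8 × $20 = $160, leaving $56.
Low-Income Housing Credit: 10% of the $48,000 excess over $154,700 is $4,800; credit = $6,450 − $4,800 = $1,650.
Solar Installation Rebate: $202,700 is below the $215,400 cutoff, so the full $5,675 applies.
Total: $56 + $1,650 + $5,675 = $7,381.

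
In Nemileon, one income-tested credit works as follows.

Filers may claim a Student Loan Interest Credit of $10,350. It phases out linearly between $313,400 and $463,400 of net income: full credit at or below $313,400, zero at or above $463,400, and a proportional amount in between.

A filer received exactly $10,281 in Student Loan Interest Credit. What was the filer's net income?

$10,281 is 10,281/10,350 of the full $10,350, so 69/10,350 of the $150,000 range has been used: income = $313,400 + $150,000 × 69/10,350 = $314,400.

$314,400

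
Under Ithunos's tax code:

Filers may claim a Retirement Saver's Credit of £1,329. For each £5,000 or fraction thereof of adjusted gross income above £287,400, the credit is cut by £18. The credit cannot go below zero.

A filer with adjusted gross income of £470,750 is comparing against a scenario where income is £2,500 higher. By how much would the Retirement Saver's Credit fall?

£18

At £470,750 — income exceeds £287,400 by £183,350, which is 37 full-or-partial £5,000 increments; reduction = 37 × £18 = £666, leaving £663.
At £473,250 — income exceeds £287,400 by £185,850, which is 38 full-or-partial £5,000 increments; reduction = 38 × £18 = £684, leaving £645.
Lost: £663 − £645 = £18.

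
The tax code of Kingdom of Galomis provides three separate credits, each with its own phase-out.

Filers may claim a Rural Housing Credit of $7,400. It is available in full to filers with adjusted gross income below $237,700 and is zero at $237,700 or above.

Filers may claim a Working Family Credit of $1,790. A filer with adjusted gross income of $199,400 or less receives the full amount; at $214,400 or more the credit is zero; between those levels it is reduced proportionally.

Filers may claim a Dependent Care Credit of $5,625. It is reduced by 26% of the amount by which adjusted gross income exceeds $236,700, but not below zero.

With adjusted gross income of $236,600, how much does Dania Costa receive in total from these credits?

Rural Housing Credit: $236,600 is below the $237,700 cutoff, so the full $7,400 applies.
Working Family Credit: $236,600 is at or above $214,400, so the credit is $0.
Dependent Care Credit: $236,600 is at or below the $236,700 threshold, so the full $5,625 applies.
Total: $7,400 + $0 + $5,625 = $13,025.

$13,025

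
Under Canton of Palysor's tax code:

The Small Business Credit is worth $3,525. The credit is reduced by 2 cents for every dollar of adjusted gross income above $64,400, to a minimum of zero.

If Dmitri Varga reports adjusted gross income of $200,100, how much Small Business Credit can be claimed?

$811

Small Business Credit: 2% of the $135,700 excess over $64,400 is $2,714; credit = $3,525 − $2,714 = $811.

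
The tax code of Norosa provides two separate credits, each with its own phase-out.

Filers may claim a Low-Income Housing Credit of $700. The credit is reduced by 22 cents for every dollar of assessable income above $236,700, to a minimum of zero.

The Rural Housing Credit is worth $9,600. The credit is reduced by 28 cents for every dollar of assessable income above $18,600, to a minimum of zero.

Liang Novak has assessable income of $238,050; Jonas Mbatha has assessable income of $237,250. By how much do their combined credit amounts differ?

$176

Liang ($238,050): Low-Income Housing Credit: 22% of the $1,350 excess over $236,700 is $297; credit = $700 − $297 = $403. Rural Housing Credit: 28% of the $219,450 excess over $18,600 is $61,446 ≥ base, so the credit is $0. total $403 + $0 = $403
Jonas ($237,250): Low-Income Housing Credit: 22% of the $550 excess over $236,700 is $121; credit = $700 − $121 = $579. Rural Housing Credit: 28% of the $218,650 excess over $18,600 is $61,222 ≥ base, so the credit is $0. total $579 + $0 = $579
Difference: |$403 − $579| = $176.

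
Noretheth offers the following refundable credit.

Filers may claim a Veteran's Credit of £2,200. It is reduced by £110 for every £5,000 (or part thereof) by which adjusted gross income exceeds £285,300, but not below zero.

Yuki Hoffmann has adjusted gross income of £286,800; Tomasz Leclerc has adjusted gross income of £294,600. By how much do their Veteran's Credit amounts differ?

Yuki (£286,800): Veteran's Credit: income exceeds £285,300 by £1,500, which is 1 full-or-partial £5,000 increment; reduction = 1 × £110 = £110, leaving £2,090.
Tomasz (£294,600): Veteran's Credit: income exceeds £285,300 by £9,300, which is 2 full-or-partial £5,000 increments; reduction = 2 × £110 = £220, leaving £1,980.
Difference: |£2,090 − £1,980| = £110.

£110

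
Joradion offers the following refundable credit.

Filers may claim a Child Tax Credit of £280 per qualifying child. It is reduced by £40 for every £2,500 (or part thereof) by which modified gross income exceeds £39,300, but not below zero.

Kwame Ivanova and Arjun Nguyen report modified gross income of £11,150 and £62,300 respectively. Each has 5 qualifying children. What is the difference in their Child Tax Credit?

Kwame (£11,150): Child Tax Credit: base = 5 × £280 = £1,400. £11,150 is at or below the £39,300 threshold, so the full £1,400 applies.
Arjun (£62,300): Child Tax Credit: base = 5 × £280 = £1,400. income exceeds £39,300 by £23,000, which is 10 full-or-partial £2,500 increments; reduction = 10 × £40 = £400, leaving £1,000.
Difference: |£1,400 − £1,000| = £400.

£400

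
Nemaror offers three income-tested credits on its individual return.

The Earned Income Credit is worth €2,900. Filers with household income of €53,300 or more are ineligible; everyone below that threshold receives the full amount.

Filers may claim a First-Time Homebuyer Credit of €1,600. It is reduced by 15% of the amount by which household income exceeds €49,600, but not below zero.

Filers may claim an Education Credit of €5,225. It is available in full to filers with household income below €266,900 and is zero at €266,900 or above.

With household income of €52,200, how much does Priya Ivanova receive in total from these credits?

Earned Income Credit: €52,200 is below the €53,300 cutoff, so the full €2,900 applies.
First-Time Homebuyer Credit: 15% of the €2,600 excess over €49,600 is €390; credit = €1,600 − €390 = €1,210.
Education Credit: €52,200 is below the €266,900 cutoff, so the full €5,225 applies.
Total: €2,900 + €1,210 + €5,225 = €9,335.

€9,335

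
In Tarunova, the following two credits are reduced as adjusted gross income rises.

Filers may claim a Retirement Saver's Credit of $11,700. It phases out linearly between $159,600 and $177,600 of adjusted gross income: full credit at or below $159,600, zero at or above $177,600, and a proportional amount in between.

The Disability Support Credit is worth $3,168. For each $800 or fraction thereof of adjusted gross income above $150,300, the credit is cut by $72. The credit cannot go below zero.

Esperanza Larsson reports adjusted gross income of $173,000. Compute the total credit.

Retirement Saver's Credit: $173,000 is $13,400 into a $18,000 phase-out range, leaving 4,600/18,000 of the credit: $11,700 × 4,600/18,000 = $2,990.
Disability Support Credit: income exceeds $150,300 by $22,700, which is 29 full-or-partial $800 increments; reduction = 29 × $72 = $2,088, leaving $1,080.
Total: $2,990 + $1,080 = $4,070.

$4,070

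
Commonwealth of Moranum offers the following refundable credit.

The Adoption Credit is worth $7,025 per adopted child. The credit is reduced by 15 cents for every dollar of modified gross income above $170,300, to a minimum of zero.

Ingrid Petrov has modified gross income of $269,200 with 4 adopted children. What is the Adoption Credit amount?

Adoption Credit: base = 4 × $7,025 = $28,100. 15% of the $98,900 excess over $170,300 is $14,835; credit = $28,100 − $14,835 = $13,265.

$13,265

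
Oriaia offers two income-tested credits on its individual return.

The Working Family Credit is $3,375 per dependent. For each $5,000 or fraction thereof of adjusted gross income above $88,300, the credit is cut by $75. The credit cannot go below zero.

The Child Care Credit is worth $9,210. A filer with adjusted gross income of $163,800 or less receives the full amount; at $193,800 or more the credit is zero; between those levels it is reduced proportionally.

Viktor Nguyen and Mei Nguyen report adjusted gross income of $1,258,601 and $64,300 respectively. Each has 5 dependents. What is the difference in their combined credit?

Viktor ($1,258,601): Working Family Credit: base = 5 × $3,375 = $16,875. income exceeds $88,300 by $1,170,301 → 235 increments × $75 = $17,625 ≥ base, so the credit is $0. Child Care Credit: $1,258,601 is at or above $193,800, so the credit is $0. total $0 + $0 = $0
Mei ($64,300): Working Family Credit: base = 5 × $3,375 = $16,875. $64,300 is at or below the $88,300 threshold, so the full $16,875 applies. Child Care Credit: $64,300 is at or below the $163,800 threshold, so the full $9,210 applies. total $16,875 + $9,210 = $26,085
Difference: |$0 − $26,085| = $26,085.

$26,085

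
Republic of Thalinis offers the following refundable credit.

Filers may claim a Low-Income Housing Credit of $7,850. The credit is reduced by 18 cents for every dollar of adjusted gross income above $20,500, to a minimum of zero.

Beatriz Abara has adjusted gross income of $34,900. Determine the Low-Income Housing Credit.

Low-Income Housing Credit: 18% of the $14,400 excess over $20,500 is $2,592; credit = $7,850 − $2,592 = $5,258.

$5,258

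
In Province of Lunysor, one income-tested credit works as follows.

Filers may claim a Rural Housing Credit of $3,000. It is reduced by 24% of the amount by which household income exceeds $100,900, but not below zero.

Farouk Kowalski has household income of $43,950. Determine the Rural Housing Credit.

Rural Housing Credit: $43,950 is at or below the $100,900 threshold, so the full $3,000 applies.

$3,000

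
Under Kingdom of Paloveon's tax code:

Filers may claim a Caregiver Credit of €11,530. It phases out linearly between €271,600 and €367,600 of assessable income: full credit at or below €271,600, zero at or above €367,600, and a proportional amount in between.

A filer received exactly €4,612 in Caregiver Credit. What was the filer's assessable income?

€329,200

€4,612 is 4,612/11,530 of the full €11,530, so 6,918/11,530 of the €96,000 range has been used: income = €271,600 + €96,000 × 6,918/11,530 = €329,200.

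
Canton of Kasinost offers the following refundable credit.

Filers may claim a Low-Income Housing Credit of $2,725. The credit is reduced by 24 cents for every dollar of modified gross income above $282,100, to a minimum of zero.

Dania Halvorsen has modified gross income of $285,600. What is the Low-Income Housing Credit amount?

$1,885

Low-Income Housing Credit: 24% of the $3,500 excess over $282,100 is $840; credit = $2,725 − $840 = $1,885.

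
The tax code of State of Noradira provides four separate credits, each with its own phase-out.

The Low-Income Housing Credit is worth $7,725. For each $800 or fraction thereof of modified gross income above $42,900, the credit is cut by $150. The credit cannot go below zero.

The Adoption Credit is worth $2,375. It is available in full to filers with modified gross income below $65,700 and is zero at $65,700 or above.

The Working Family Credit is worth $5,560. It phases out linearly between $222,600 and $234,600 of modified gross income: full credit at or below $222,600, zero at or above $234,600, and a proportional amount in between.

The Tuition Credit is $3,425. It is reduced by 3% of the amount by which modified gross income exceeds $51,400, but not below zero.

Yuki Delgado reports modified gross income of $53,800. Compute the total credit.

Low-Income Housing Credit: income exceeds $42,900 by $10,900, which is 14 full-or-partial $800 increments; reduction = 14 × $150 = $2,100, leaving $5,625.
Adoption Credit: $53,800 is below the $65,700 cutoff, so the full $2,375 applies.
Working Family Credit: $53,800 is at or below the $222,600 threshold, so the full $5,560 applies.
Tuition Credit: 3% of the $2,400 excess over $51,400 is $72; credit = $3,425 − $72 = $3,353.
Total: $5,625 + $2,375 + $5,560 + $3,353 = $16,913.

$16,913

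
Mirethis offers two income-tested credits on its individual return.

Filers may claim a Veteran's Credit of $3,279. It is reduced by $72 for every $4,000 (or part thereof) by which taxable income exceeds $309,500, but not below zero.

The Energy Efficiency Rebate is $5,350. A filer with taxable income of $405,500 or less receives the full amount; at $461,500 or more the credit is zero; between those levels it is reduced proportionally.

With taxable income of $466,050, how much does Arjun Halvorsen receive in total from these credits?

Veteran's Credit: income exceeds $309,500 by $156,550, which is 40 full-or-partial $4,000 increments; reduction = 40 × $72 = $2,880, leaving $399.
Energy Efficiency Rebate: $466,050 is at or above $461,500, so the credit is $0.
Total: $399 + $0 = $399.

$399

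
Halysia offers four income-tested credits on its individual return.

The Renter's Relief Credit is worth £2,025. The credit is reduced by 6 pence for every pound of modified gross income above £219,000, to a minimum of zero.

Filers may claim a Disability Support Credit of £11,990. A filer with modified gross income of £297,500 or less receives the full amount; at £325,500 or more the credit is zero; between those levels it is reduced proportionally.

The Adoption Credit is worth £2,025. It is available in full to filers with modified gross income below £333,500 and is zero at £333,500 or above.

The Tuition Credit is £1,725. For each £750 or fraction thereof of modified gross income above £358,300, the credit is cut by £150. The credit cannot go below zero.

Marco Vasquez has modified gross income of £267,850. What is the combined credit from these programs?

£15,740

Renter's Relief Credit: 6% of the £48,850 excess over £219,000 is £2,931 ≥ base, so the credit is £0.
Disability Support Credit: £267,850 is at or below the £297,500 threshold, so the full £11,990 applies.
Adoption Credit: £267,850 is below the £333,500 cutoff, so the full £2,025 applies.
Tuition Credit: £267,850 is at or below the £358,300 threshold, so the full £1,725 applies.
Total: £0 + £11,990 + £2,025 + £1,725 = £15,740.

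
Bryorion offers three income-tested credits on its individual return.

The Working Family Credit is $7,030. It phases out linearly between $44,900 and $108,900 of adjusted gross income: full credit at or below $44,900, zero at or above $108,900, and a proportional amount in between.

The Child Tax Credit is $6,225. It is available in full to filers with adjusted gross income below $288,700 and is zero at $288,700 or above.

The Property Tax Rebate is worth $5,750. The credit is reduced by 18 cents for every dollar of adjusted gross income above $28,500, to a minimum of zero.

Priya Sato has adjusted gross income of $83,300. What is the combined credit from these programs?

Working Family Credit: $83,300 is $38,400 into a $64,000 phase-out range, leaving 25,600/64,000 of the credit: $7,030 × 25,600/64,000 = $2,812.
Child Tax Credit: $83,300 is below the $288,700 cutoff, so the full $6,225 applies.
Property Tax Rebate: 18% of the $54,800 excess over $28,500 is $9,864 ≥ base, so the credit is $0.
Total: $2,812 + $6,225 + $0 = $9,037.

$9,037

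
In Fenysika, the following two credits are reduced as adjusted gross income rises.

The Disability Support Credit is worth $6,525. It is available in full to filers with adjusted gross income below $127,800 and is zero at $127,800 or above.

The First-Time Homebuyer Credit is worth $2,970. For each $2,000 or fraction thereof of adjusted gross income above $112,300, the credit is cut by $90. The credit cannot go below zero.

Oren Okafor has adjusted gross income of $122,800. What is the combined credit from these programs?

Disability Support Credit: $122,800 is below the $127,800 cutoff, so the full $6,525 applies.
First-Time Homebuyer Credit: income exceeds $112,300 by $10,500, which is 6 full-or-partial $2,000 increments; reduction = 6 × $90 = $540, leaving $2,430.
Total: $6,525 + $2,430 = $8,955.

$8,955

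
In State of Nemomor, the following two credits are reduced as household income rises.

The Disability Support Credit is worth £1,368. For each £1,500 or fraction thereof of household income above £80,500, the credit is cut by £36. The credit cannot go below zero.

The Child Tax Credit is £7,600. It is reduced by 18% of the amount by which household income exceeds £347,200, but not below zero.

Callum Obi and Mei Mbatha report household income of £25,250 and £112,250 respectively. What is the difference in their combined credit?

£792

Callum (£25,250): Disability Support Credit: £25,250 is at or below the £80,500 threshold, so the full £1,368 applies. Child Tax Credit: £25,250 is at or below the £347,200 threshold, so the full £7,600 applies. total £1,368 + £7,600 = £8,968
Mei (£112,250): Disability Support Credit: income exceeds £80,500 by £31,750, which is 22 full-or-partial £1,500 increments; reduction = 22 × £36 = £792, leaving £576. Child Tax Credit: £112,250 is at or below the £347,200 threshold, so the full £7,600 applies. total £576 + £7,600 = £8,176
Difference: |£8,968 − £8,176| = £792.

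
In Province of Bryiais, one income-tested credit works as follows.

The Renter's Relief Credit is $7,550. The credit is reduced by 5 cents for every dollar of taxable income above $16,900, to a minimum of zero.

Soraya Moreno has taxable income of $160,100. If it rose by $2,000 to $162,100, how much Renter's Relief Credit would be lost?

$100

At $160,100 — 5% of the $143,200 excess over $16,900 is $7,160; credit = $7,550 − $7,160 = $390.
At $162,100 — 5% of the $145,200 excess over $16,900 is $7,260; credit = $7,550 − $7,260 = $290.
Lost: $390 − $290 = $100.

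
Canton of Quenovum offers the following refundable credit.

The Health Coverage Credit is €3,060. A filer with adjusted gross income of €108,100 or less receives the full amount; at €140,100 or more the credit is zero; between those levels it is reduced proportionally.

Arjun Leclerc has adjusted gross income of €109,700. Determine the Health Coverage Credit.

€2,907

Health Coverage Credit: €109,700 is €1,600 into a €32,000 phase-out range, leaving 30,400/32,000 of the credit: €3,060 × 30,400/32,000 = €2,907.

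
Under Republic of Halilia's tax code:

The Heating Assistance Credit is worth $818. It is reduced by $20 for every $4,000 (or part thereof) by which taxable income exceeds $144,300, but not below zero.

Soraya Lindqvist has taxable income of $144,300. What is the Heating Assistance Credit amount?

Heating Assistance Credit: $144,300 is at or below the $144,300 threshold, so the full $818 applies.

$818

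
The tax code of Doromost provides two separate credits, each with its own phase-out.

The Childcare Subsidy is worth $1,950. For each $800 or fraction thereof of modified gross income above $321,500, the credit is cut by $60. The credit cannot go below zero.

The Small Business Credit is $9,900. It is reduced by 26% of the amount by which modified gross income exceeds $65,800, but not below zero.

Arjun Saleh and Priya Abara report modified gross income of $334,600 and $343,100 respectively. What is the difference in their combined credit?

$600

Arjun ($334,600): Childcare Subsidy: income exceeds $321,500 by $13,100, which is 17 full-or-partial $800 increments; reduction = 17 × $60 = $1,020, leaving $930. Small Business Credit: 26% of the $268,800 excess over $65,800 is $69,888 ≥ base, so the credit is $0. total $930 + $0 = $930
Priya ($343,100): Childcare Subsidy: income exceeds $321,500 by $21,600, which is 27 full-or-partial $800 increments; reduction = 27 × $60 = $1,620, leaving $330. Small Business Credit: 26% of the $277,300 excess over $65,800 is $72,098 ≥ base, so the credit is $0. total $330 + $0 = $330
Difference: |$930 − $330| = $600.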